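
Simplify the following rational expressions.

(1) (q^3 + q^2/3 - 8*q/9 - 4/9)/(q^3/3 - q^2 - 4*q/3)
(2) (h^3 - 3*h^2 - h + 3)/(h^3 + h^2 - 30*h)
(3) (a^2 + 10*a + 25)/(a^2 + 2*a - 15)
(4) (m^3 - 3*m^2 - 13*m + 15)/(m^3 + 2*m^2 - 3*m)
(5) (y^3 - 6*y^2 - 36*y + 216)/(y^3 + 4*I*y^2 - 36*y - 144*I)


(1) = (9*q^3 + 3*q^2 - 8*q - 4)/(3*q^3 - 9*q^2 - 12*q)
(2) = (h^3 - 3*h^2 - h + 3)/(h^3 + h^2 - 30*h)
(3) = (a + 5)/(a - 3)
(4) = (m - 5)/m
(5) = (y - 6)/(y + 4*I)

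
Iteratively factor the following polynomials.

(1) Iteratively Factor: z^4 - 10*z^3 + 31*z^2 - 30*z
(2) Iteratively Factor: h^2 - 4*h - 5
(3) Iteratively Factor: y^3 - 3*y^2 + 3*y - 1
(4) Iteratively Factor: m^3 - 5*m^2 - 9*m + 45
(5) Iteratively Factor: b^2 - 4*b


(1) = (z - 5)*(z^3 - 5*z^2 + 6*z) = (z - 5)*(z - 3)*(z^2 - 2*z) = (z - 5)*(z - 3)*(z - 2)*(z)
(2) = (h + 1)*(h - 5)
(3) = (y - 1)*(y^2 - 2*y + 1) = (y - 1)^2*(y - 1)
(4) = (m - 5)*(m^2 - 9) = (m - 5)*(m + 3)*(m - 3)
(5) = (b)*(b - 4)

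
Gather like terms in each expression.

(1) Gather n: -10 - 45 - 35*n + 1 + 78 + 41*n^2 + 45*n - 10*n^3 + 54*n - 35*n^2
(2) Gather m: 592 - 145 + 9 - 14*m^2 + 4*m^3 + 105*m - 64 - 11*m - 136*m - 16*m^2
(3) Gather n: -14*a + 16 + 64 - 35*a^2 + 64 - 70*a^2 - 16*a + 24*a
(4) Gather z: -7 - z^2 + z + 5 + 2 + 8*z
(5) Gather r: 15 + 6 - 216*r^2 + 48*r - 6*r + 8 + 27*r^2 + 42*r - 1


(1) = -10*n^3 + 6*n^2 + 64*n + 24
(2) = 4*m^3 - 30*m^2 - 42*m + 392
(3) = -105*a^2 - 6*a + 144
(4) = -z^2 + 9*z
(5) = -189*r^2 + 84*r + 28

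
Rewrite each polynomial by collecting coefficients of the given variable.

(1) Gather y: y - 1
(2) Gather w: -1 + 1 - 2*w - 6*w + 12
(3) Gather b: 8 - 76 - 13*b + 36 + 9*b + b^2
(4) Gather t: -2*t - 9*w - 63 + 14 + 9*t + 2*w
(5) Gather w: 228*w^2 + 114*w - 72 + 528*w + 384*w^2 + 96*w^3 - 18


(1) = y - 1
(2) = 12 - 8*w
(3) = b^2 - 4*b - 32
(4) = 7*t - 7*w - 49
(5) = 96*w^3 + 612*w^2 + 642*w - 90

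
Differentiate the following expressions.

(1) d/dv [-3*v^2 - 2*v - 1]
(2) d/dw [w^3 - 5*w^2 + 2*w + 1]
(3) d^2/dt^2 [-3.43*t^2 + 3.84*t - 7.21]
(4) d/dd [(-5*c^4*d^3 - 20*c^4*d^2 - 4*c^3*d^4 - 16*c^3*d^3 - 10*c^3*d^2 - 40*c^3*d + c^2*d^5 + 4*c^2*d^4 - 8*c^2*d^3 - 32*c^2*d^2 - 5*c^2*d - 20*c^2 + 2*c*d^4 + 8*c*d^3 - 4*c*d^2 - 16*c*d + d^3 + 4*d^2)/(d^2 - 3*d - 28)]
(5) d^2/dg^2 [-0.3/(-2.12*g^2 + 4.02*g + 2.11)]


(1) = -6*v - 2
(2) = 3*w^2 - 10*w + 2
(3) = -6.86000000000000
(4) = (-5*c^4*d^2 + 70*c^4*d - 8*c^3*d^3 + 84*c^3*d^2 + 70*c^3 + 3*c^2*d^4 - 28*c^2*d^3 - 8*c^2*d^2 + 112*c^2*d + 5*c^2 + 4*c*d^3 - 42*c*d^2 + 28*c + d^2 - 14*d)/(d^2 - 14*d + 49)
(5) = (2.69664*g^2 - 5.11344*g - 0.3*(4.24*g - 4.02)*(8.48*g - 8.04) - 2.68392)/(-2.12*g^2 + 4.02*g + 2.11)^3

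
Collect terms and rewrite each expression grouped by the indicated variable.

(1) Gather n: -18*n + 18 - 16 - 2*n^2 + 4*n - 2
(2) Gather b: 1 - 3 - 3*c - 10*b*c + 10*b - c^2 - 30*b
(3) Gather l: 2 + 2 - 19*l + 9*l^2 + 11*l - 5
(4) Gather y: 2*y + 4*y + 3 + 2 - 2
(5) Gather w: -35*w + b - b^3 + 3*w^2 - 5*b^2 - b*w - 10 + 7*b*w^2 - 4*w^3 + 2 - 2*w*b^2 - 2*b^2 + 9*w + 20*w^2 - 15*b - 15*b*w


(1) = -2*n^2 - 14*n
(2) = b*(-10*c - 20) - c^2 - 3*c - 2
(3) = 9*l^2 - 8*l - 1
(4) = 6*y + 3
(5) = -b^3 - 7*b^2 - 14*b - 4*w^3 + w^2*(7*b + 23) + w*(-2*b^2 - 16*b - 26) - 8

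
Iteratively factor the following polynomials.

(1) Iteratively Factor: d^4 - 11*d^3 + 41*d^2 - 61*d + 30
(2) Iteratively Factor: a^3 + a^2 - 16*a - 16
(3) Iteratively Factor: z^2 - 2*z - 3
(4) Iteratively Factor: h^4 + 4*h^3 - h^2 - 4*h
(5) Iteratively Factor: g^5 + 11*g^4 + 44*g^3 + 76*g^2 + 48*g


(1) = (d - 2)*(d^3 - 9*d^2 + 23*d - 15) = (d - 3)*(d - 2)*(d^2 - 6*d + 5) = (d - 3)*(d - 2)*(d - 1)*(d - 5)
(2) = (a + 1)*(a^2 - 16) = (a + 1)*(a + 4)*(a - 4)
(3) = (z + 1)*(z - 3)
(4) = (h + 1)*(h^3 + 3*h^2 - 4*h) = (h + 1)*(h + 4)*(h^2 - h) = (h - 1)*(h + 1)*(h + 4)*(h)
(5) = (g + 3)*(g^4 + 8*g^3 + 20*g^2 + 16*g) = (g + 2)*(g + 3)*(g^3 + 6*g^2 + 8*g) = (g + 2)*(g + 3)*(g + 4)*(g^2 + 2*g) = (g + 2)^2*(g + 3)*(g + 4)*(g)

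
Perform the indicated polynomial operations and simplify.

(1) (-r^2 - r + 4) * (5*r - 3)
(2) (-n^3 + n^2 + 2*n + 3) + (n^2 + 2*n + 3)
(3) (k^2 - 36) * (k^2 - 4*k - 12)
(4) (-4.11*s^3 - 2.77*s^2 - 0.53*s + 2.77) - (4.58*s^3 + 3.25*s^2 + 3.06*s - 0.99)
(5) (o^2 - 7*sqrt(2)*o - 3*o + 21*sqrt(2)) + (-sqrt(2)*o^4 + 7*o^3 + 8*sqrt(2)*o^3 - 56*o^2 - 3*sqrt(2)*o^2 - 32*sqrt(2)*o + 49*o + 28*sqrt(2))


(1) = -5*r^3 - 2*r^2 + 23*r - 12
(2) = -n^3 + 2*n^2 + 4*n + 6
(3) = k^4 - 4*k^3 - 48*k^2 + 144*k + 432
(4) = -8.69*s^3 - 6.02*s^2 - 3.59*s + 3.76
(5) = -sqrt(2)*o^4 + 7*o^3 + 8*sqrt(2)*o^3 - 55*o^2 - 3*sqrt(2)*o^2 - 39*sqrt(2)*o + 46*o + 49*sqrt(2)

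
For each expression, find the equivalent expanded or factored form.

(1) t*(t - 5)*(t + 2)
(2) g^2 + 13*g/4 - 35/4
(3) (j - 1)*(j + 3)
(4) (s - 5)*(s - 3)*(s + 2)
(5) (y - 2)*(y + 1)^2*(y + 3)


(1) = t^3 - 3*t^2 - 10*t
(2) = (g - 7/4)*(g + 5)
(3) = j^2 + 2*j - 3
(4) = s^3 - 6*s^2 - s + 30
(5) = y^4 + 3*y^3 - 3*y^2 - 11*y - 6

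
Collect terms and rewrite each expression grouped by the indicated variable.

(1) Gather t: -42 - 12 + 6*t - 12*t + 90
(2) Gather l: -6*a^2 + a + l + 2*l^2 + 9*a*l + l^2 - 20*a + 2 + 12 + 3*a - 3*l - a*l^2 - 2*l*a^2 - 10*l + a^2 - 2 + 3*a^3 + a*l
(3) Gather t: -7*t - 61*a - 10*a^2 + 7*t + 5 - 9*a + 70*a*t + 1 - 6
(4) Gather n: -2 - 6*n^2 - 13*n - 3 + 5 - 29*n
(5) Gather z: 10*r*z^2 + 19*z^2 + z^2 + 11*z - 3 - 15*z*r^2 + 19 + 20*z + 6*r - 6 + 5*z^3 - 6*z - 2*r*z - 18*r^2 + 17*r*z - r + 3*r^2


(1) = 36 - 6*t
(2) = 3*a^3 - 5*a^2 - 16*a + l^2*(3 - a) + l*(-2*a^2 + 10*a - 12) + 12
(3) = -10*a^2 + 70*a*t - 70*a
(4) = -6*n^2 - 42*n
(5) = -15*r^2 + 5*r + 5*z^3 + z^2*(10*r + 20) + z*(-15*r^2 + 15*r + 25) + 10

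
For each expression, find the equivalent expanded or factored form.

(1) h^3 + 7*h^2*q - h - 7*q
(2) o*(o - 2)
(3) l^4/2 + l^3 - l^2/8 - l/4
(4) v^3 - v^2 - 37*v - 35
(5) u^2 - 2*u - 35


(1) = (h - 1)*(h + 1)*(h + 7*q)
(2) = o^2 - 2*o
(3) = l*(l/2 + 1)*(l - 1/2)*(l + 1/2)
(4) = (v - 7)*(v + 1)*(v + 5)
(5) = (u - 7)*(u + 5)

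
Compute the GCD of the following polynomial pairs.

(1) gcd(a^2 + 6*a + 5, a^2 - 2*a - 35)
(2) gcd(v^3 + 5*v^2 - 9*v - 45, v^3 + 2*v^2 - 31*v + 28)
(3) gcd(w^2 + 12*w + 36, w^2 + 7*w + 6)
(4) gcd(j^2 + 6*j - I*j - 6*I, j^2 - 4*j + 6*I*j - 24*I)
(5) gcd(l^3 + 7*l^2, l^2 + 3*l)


(1) = gcd((a + 1)*(a + 5), (a - 7)*(a + 5)) = a + 5
(2) = 1
(3) = gcd((w + 6)^2, (w + 1)*(w + 6)) = w + 6
(4) = gcd((j + 6)*(j - I), (j - 4)*(j + 6*I)) = 1
(5) = gcd(l^2*(l + 7), l*(l + 3)) = l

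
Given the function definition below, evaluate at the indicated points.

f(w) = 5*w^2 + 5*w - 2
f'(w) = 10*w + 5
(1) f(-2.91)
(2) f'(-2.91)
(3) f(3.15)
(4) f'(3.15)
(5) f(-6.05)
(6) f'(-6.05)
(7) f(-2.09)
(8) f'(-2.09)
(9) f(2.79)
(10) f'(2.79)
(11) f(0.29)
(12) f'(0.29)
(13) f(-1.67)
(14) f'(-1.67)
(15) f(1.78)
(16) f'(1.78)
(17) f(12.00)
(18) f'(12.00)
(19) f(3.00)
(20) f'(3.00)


(1) = 25.79
(2) = -24.10
(3) = 63.36
(4) = 36.50
(5) = 150.76
(6) = -55.50
(7) = 9.39
(8) = -15.90
(9) = 50.87
(10) = 32.90
(11) = -0.13
(12) = 7.90
(13) = 3.59
(14) = -11.70
(15) = 22.74
(16) = 22.80
(17) = 778.00
(18) = 125.00
(19) = 58.00
(20) = 35.00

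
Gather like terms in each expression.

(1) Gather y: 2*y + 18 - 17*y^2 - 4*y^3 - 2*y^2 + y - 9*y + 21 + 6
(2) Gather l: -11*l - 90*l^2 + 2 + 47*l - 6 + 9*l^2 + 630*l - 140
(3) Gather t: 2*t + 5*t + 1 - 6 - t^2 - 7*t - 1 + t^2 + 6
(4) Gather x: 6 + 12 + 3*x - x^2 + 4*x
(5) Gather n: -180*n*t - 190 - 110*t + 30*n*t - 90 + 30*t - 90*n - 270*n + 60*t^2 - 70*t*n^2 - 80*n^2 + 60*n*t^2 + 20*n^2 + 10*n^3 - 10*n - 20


(1) = -4*y^3 - 19*y^2 - 6*y + 45
(2) = -81*l^2 + 666*l - 144
(3) = 0
(4) = -x^2 + 7*x + 18
(5) = 10*n^3 + n^2*(-70*t - 60) + n*(60*t^2 - 150*t - 370) + 60*t^2 - 80*t - 300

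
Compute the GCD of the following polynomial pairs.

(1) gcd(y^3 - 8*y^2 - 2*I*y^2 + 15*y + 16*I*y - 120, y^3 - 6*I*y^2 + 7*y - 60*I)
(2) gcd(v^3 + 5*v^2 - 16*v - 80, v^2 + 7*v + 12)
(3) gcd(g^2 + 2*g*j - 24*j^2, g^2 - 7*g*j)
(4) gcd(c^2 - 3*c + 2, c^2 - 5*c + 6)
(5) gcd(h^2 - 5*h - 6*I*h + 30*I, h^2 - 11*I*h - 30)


(1) = y^2 - 2*I*y + 15
(2) = v + 4
(3) = 1
(4) = c - 2
(5) = h - 6*I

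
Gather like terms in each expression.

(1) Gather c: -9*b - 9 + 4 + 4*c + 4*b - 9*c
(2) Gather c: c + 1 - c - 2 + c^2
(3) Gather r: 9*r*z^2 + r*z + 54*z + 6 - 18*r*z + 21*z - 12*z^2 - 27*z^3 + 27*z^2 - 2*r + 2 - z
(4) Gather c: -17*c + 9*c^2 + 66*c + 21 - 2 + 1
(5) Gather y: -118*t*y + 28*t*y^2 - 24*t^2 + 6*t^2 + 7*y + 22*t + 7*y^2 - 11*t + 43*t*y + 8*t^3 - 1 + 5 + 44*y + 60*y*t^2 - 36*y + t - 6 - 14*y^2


(1) = -5*b - 5*c - 5
(2) = c^2 - 1
(3) = r*(9*z^2 - 17*z - 2) - 27*z^3 + 15*z^2 + 74*z + 8
(4) = 9*c^2 + 49*c + 20
(5) = 8*t^3 - 18*t^2 + 12*t + y^2*(28*t - 7) + y*(60*t^2 - 75*t + 15) - 2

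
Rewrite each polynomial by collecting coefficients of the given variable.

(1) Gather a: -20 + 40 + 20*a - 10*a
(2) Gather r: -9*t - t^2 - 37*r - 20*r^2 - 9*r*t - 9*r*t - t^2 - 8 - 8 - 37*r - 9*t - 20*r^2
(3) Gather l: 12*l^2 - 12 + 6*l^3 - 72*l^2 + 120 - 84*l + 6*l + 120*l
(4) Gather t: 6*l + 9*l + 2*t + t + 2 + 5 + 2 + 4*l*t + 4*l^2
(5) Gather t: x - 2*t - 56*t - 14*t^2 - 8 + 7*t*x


(1) = 10*a + 20
(2) = -40*r^2 + r*(-18*t - 74) - 2*t^2 - 18*t - 16
(3) = 6*l^3 - 60*l^2 + 42*l + 108
(4) = 4*l^2 + 15*l + t*(4*l + 3) + 9
(5) = -14*t^2 + t*(7*x - 58) + x - 8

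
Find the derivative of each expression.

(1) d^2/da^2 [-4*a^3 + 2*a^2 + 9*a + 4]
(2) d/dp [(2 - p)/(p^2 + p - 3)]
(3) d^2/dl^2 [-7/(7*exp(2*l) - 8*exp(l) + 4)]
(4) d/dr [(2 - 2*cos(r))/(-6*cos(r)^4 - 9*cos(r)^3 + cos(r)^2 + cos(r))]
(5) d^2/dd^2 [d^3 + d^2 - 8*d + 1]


(1) = 4 - 24*a
(2) = (-p^2 - p + (p - 2)*(2*p + 1) + 3)/(p^2 + p - 3)^2
(3) = 28*(-2*(7*exp(l) - 4)^2*exp(l) + (7*exp(l) - 2)*(7*exp(2*l) - 8*exp(l) + 4))*exp(l)/(7*exp(2*l) - 8*exp(l) + 4)^3
(4) = 2*(9*(1 - cos(2*r))^2/2 - 5*cos(r)/2 + 4*cos(2*r) - 3*cos(3*r)/2 - 13)*sin(r)/((6*cos(r)^3 + 9*cos(r)^2 - cos(r) - 1)^2*cos(r)^2)
(5) = 6*d + 2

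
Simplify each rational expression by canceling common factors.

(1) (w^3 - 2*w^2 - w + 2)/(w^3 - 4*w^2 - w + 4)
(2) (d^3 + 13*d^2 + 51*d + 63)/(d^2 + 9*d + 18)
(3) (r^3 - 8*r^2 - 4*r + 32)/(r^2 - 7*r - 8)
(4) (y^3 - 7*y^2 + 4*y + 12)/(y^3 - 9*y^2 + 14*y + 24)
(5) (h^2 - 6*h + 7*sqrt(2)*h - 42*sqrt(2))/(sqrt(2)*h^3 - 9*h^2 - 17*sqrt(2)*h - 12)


(1) = (w - 2)/(w - 4)
(2) = (d^2 + 10*d + 21)/(d + 6)
(3) = (r^2 - 4)/(r + 1)
(4) = (y - 2)/(y - 4)
(5) = (h^2 + h*(-6 + 7*sqrt(2)) - 42*sqrt(2))/(sqrt(2)*h^3 - 9*h^2 - 17*sqrt(2)*h - 12)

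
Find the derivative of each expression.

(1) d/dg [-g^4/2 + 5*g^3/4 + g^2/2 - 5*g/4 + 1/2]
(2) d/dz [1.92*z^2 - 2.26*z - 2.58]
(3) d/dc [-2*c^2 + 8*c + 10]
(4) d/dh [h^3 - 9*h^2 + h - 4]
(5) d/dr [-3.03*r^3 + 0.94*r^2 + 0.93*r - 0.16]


(1) = -2*g^3 + 15*g^2/4 + g - 5/4
(2) = 3.84*z - 2.26
(3) = 8 - 4*c
(4) = 3*h^2 - 18*h + 1
(5) = -9.09*r^2 + 1.88*r + 0.93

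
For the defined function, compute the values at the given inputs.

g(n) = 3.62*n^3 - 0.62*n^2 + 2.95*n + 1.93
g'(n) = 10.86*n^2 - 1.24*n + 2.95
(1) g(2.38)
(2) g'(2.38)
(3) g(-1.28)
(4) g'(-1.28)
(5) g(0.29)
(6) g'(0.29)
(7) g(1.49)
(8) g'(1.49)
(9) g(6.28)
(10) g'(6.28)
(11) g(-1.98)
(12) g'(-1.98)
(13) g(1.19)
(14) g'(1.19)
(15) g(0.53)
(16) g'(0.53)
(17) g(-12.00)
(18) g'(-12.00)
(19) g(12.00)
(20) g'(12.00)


(1) = 54.24
(2) = 61.51
(3) = -10.45
(4) = 22.33
(5) = 2.82
(6) = 3.50
(7) = 16.92
(8) = 25.21
(9) = 892.58
(10) = 423.46
(11) = -34.44
(12) = 47.98
(13) = 10.66
(14) = 16.85
(15) = 3.86
(16) = 5.34
(17) = -6378.11
(18) = 1581.67
(19) = 6203.41
(20) = 1551.91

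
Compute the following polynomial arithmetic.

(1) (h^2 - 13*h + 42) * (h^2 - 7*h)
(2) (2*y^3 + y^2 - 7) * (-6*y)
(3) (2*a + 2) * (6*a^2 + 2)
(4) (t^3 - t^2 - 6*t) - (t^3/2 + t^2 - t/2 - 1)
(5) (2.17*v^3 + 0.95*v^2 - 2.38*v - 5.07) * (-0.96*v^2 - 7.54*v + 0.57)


(1) = h^4 - 20*h^3 + 133*h^2 - 294*h
(2) = -12*y^4 - 6*y^3 + 42*y
(3) = 12*a^3 + 12*a^2 + 4*a + 4
(4) = t^3/2 - 2*t^2 - 11*t/2 + 1
(5) = -2.0832*v^5 - 17.2738*v^4 - 3.6413*v^3 + 23.3539*v^2 + 36.8712*v - 2.8899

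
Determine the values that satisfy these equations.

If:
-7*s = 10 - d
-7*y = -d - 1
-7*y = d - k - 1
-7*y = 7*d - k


Then:
d = -1/6
k = -1/3
s = -61/42
y = 5/42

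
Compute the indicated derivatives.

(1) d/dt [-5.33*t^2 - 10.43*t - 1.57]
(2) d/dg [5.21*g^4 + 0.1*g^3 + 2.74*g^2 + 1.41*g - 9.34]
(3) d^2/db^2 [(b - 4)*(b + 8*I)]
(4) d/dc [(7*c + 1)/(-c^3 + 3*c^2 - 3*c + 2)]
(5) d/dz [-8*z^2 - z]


(1) = -10.66*t - 10.43
(2) = 20.84*g^3 + 0.3*g^2 + 5.48*g + 1.41
(3) = 2
(4) = (14*c^3 - 18*c^2 - 6*c + 17)/(c^6 - 6*c^5 + 15*c^4 - 22*c^3 + 21*c^2 - 12*c + 4)
(5) = -16*z - 1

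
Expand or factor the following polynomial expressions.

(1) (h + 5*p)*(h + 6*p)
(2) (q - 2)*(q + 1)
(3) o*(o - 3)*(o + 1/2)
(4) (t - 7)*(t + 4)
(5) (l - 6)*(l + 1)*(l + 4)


(1) = h^2 + 11*h*p + 30*p^2
(2) = q^2 - q - 2
(3) = o^3 - 5*o^2/2 - 3*o/2
(4) = t^2 - 3*t - 28
(5) = l^3 - l^2 - 26*l - 24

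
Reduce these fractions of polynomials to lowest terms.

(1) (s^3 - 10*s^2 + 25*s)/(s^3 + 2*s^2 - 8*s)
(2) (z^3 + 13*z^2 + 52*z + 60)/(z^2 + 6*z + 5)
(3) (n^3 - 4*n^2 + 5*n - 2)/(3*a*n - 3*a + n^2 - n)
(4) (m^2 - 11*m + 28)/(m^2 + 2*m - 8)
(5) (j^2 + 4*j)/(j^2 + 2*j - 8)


(1) = (s^2 - 10*s + 25)/(s^2 + 2*s - 8)
(2) = (z^2 + 8*z + 12)/(z + 1)
(3) = (n^2 - 3*n + 2)/(3*a + n)
(4) = (m^2 - 11*m + 28)/(m^2 + 2*m - 8)
(5) = j/(j - 2)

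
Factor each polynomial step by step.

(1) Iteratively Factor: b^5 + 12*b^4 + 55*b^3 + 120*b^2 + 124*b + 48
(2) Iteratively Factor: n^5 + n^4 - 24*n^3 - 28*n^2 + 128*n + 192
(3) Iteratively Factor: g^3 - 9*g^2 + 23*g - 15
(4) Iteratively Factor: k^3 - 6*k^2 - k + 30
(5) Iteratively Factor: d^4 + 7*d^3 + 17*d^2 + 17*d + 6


(1) = (b + 1)*(b^4 + 11*b^3 + 44*b^2 + 76*b + 48) = (b + 1)*(b + 2)*(b^3 + 9*b^2 + 26*b + 24) = (b + 1)*(b + 2)^2*(b^2 + 7*b + 12) = (b + 1)*(b + 2)^2*(b + 3)*(b + 4)
(2) = (n - 3)*(n^4 + 4*n^3 - 12*n^2 - 64*n - 64) = (n - 3)*(n + 4)*(n^3 - 12*n - 16) = (n - 3)*(n + 2)*(n + 4)*(n^2 - 2*n - 8) = (n - 4)*(n - 3)*(n + 2)*(n + 4)*(n + 2)
(3) = (g - 1)*(g^2 - 8*g + 15) = (g - 5)*(g - 1)*(g - 3)
(4) = (k - 3)*(k^2 - 3*k - 10) = (k - 5)*(k - 3)*(k + 2)
(5) = (d + 3)*(d^3 + 4*d^2 + 5*d + 2) = (d + 1)*(d + 3)*(d^2 + 3*d + 2) = (d + 1)^2*(d + 3)*(d + 2)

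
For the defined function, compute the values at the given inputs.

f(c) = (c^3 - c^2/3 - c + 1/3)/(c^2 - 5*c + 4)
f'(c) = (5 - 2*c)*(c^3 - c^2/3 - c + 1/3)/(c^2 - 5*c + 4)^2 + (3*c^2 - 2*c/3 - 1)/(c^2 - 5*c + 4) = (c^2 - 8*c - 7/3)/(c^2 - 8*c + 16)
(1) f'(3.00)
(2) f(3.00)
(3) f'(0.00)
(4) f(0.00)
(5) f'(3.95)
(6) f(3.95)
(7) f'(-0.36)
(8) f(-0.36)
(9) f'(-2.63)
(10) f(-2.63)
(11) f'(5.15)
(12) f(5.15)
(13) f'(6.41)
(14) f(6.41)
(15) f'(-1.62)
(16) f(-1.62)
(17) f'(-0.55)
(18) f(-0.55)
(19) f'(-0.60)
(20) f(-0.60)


(1) = -17.33
(2) = -10.67
(3) = -0.15
(4) = 0.08
(5) = -7332.33
(6) = -358.05
(7) = 0.04
(8) = 0.10
(9) = 0.58
(10) = -0.73
(11) = -12.86
(12) = 25.76
(13) = -2.16
(14) = 18.68
(15) = 0.42
(16) = -0.22
(17) = 0.11
(18) = 0.09
(19) = 0.13
(20) = 0.08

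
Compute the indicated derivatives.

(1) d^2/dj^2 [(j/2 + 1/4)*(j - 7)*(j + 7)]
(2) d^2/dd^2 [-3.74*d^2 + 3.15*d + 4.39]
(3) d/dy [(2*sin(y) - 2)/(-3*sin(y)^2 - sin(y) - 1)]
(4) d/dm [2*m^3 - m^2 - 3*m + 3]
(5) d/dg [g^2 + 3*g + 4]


(1) = 3*j + 1/2
(2) = -7.48000000000000
(3) = 2*(3*sin(y)^2 - 6*sin(y) - 2)*cos(y)/(3*sin(y)^2 + sin(y) + 1)^2
(4) = 6*m^2 - 2*m - 3
(5) = 2*g + 3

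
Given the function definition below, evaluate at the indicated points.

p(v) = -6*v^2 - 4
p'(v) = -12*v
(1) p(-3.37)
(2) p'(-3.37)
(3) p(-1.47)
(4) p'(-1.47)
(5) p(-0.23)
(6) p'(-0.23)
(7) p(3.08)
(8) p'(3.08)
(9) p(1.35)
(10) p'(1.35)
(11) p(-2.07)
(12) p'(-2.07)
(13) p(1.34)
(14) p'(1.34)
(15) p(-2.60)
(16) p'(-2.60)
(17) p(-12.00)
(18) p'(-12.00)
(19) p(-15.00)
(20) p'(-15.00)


(1) = -72.14
(2) = 40.44
(3) = -16.97
(4) = 17.64
(5) = -4.32
(6) = 2.76
(7) = -60.92
(8) = -36.96
(9) = -14.94
(10) = -16.20
(11) = -29.71
(12) = 24.84
(13) = -14.77
(14) = -16.08
(15) = -44.56
(16) = 31.20
(17) = -868.00
(18) = 144.00
(19) = -1354.00
(20) = 180.00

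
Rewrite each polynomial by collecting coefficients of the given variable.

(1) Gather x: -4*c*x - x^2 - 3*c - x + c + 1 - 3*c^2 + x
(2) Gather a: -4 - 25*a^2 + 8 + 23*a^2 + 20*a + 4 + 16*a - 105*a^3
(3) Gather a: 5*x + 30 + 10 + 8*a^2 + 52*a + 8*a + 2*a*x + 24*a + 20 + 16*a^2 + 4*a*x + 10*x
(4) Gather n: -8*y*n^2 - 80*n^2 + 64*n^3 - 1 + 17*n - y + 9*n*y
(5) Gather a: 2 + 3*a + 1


(1) = -3*c^2 - 4*c*x - 2*c - x^2 + 1
(2) = -105*a^3 - 2*a^2 + 36*a + 8
(3) = 24*a^2 + a*(6*x + 84) + 15*x + 60
(4) = 64*n^3 + n^2*(-8*y - 80) + n*(9*y + 17) - y - 1
(5) = 3*a + 3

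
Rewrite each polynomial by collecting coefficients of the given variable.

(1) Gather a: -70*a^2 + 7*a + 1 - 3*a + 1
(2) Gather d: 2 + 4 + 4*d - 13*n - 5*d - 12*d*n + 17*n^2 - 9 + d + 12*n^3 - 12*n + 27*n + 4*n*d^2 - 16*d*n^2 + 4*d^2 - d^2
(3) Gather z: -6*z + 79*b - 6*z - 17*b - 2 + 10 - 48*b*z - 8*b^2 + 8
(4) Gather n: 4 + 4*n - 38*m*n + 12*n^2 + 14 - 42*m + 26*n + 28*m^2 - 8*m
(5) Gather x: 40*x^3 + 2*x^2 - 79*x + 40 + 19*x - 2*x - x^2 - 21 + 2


(1) = -70*a^2 + 4*a + 2
(2) = d^2*(4*n + 3) + d*(-16*n^2 - 12*n) + 12*n^3 + 17*n^2 + 2*n - 3
(3) = -8*b^2 + 62*b + z*(-48*b - 12) + 16
(4) = 28*m^2 - 50*m + 12*n^2 + n*(30 - 38*m) + 18
(5) = 40*x^3 + x^2 - 62*x + 21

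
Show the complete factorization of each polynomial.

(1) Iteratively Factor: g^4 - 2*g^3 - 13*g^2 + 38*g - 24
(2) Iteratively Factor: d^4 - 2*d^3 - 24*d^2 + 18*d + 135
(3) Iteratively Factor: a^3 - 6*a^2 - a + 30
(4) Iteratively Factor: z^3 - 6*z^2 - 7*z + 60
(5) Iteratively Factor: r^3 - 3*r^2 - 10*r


(1) = (g - 1)*(g^3 - g^2 - 14*g + 24) = (g - 2)*(g - 1)*(g^2 + g - 12) = (g - 3)*(g - 2)*(g - 1)*(g + 4)
(2) = (d + 3)*(d^3 - 5*d^2 - 9*d + 45) = (d - 3)*(d + 3)*(d^2 - 2*d - 15) = (d - 3)*(d + 3)^2*(d - 5)
(3) = (a - 3)*(a^2 - 3*a - 10) = (a - 5)*(a - 3)*(a + 2)
(4) = (z - 4)*(z^2 - 2*z - 15) = (z - 4)*(z + 3)*(z - 5)
(5) = (r + 2)*(r^2 - 5*r) = r*(r + 2)*(r - 5)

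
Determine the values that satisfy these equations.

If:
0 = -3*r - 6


Then:
r = -2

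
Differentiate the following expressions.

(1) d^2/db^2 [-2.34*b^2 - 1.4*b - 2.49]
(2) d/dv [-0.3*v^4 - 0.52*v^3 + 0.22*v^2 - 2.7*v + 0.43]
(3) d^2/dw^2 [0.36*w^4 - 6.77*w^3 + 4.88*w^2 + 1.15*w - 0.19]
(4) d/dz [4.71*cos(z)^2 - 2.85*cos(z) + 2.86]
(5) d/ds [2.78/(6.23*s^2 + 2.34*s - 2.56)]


(1) = -4.68000000000000
(2) = -1.2*v^3 - 1.56*v^2 + 0.44*v - 2.7
(3) = 4.32*w^2 - 40.62*w + 9.76
(4) = (2.85 - 9.42*cos(z))*sin(z)
(5) = (-34.6388*s - 6.5052)/(6.23*s^2 + 2.34*s - 2.56)^2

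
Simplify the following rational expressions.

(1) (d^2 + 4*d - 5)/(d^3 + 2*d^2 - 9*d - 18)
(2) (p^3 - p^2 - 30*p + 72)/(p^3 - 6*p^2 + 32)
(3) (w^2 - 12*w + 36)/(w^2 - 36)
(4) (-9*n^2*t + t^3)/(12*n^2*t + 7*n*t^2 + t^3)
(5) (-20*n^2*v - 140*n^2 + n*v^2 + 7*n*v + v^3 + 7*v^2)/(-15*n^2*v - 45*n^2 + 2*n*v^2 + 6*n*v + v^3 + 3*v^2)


(1) = (d^2 + 4*d - 5)/(d^3 + 2*d^2 - 9*d - 18)
(2) = (p^2 + 3*p - 18)/(p^2 - 2*p - 8)
(3) = (w - 6)/(w + 6)
(4) = (-3*n + t)/(4*n + t)
(5) = (-4*n*v - 28*n + v^2 + 7*v)/(-3*n*v - 9*n + v^2 + 3*v)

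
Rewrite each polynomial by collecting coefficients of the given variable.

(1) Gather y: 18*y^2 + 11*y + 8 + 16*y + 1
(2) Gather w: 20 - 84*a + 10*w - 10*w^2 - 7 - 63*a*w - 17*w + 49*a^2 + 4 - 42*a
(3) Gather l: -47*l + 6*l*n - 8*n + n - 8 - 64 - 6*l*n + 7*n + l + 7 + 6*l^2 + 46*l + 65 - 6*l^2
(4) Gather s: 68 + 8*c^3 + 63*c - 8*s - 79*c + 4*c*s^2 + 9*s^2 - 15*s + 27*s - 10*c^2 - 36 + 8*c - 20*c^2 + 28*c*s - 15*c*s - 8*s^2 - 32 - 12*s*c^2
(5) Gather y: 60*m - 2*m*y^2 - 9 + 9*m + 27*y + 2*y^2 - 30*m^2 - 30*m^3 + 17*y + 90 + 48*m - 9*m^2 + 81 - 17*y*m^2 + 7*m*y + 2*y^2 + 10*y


(1) = 18*y^2 + 27*y + 9
(2) = 49*a^2 - 126*a - 10*w^2 + w*(-63*a - 7) + 17
(3) = 0
(4) = 8*c^3 - 30*c^2 - 8*c + s^2*(4*c + 1) + s*(-12*c^2 + 13*c + 4)
(5) = -30*m^3 - 39*m^2 + 117*m + y^2*(4 - 2*m) + y*(-17*m^2 + 7*m + 54) + 162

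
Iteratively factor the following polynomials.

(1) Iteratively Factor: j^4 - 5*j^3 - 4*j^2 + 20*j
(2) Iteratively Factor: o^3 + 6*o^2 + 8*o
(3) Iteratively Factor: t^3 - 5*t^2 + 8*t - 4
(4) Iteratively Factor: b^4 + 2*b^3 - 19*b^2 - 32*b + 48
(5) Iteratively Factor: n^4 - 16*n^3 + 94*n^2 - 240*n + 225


(1) = (j)*(j^3 - 5*j^2 - 4*j + 20) = j*(j - 5)*(j^2 - 4) = j*(j - 5)*(j - 2)*(j + 2)
(2) = (o)*(o^2 + 6*o + 8) = o*(o + 4)*(o + 2)
(3) = (t - 2)*(t^2 - 3*t + 2) = (t - 2)*(t - 1)*(t - 2)
(4) = (b - 4)*(b^3 + 6*b^2 + 5*b - 12) = (b - 4)*(b + 3)*(b^2 + 3*b - 4) = (b - 4)*(b + 3)*(b + 4)*(b - 1)
(5) = (n - 5)*(n^3 - 11*n^2 + 39*n - 45) = (n - 5)^2*(n^2 - 6*n + 9) = (n - 5)^2*(n - 3)*(n - 3)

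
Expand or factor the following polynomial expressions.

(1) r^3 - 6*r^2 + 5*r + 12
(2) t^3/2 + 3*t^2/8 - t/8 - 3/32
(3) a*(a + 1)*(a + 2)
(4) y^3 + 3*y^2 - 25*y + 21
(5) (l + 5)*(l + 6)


(1) = (r - 4)*(r - 3)*(r + 1)
(2) = (t/2 + 1/4)*(t - 1/2)*(t + 3/4)
(3) = a^3 + 3*a^2 + 2*a
(4) = (y - 3)*(y - 1)*(y + 7)
(5) = l^2 + 11*l + 30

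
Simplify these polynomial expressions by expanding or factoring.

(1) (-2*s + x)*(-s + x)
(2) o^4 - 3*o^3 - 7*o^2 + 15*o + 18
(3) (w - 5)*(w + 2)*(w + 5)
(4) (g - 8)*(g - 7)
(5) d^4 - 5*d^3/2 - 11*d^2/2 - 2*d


(1) = 2*s^2 - 3*s*x + x^2
(2) = (o - 3)^2*(o + 1)*(o + 2)
(3) = w^3 + 2*w^2 - 25*w - 50
(4) = g^2 - 15*g + 56
(5) = d*(d - 4)*(d + 1/2)*(d + 1)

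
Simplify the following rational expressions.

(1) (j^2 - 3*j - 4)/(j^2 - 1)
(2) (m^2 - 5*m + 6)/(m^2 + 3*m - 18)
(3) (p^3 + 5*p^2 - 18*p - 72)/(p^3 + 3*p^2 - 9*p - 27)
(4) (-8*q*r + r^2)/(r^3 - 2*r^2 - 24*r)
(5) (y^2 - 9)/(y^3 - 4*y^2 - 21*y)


(1) = (j - 4)/(j - 1)
(2) = (m - 2)/(m + 6)
(3) = (p^2 + 2*p - 24)/(p^2 - 9)
(4) = (-8*q + r)/(r^2 - 2*r - 24)
(5) = (y - 3)/(y^2 - 7*y)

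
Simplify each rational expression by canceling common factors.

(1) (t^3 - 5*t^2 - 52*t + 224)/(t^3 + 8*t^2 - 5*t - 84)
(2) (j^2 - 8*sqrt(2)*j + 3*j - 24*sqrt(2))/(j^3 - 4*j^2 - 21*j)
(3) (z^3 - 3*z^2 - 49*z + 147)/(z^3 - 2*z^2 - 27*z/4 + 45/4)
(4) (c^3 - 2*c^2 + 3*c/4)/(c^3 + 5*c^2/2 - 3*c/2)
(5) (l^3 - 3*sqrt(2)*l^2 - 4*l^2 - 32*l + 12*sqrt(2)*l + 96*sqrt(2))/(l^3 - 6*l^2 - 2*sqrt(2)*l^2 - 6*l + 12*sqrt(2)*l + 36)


(1) = (t^2 - 12*t + 32)/(t^2 + t - 12)
(2) = (j - 8*sqrt(2))/(j^2 - 7*j)
(3) = (4*z^2 - 196)/(4*z^2 + 4*z - 15)
(4) = (2*c - 3)/(2*c + 6)
(5) = (l^2 - 4*l - 32)/(l^2 + l*(-6 + sqrt(2)) - 6*sqrt(2))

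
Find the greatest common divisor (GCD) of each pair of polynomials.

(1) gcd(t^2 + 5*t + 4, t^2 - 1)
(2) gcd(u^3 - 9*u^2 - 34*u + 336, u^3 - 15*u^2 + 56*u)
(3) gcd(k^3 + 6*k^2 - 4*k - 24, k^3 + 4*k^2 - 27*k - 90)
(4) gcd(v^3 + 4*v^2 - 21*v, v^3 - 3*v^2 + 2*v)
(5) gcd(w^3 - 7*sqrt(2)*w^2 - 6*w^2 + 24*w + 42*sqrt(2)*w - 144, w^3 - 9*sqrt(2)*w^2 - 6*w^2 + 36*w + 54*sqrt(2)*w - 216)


(1) = t + 1
(2) = u^2 - 15*u + 56
(3) = gcd((k - 2)*(k + 2)*(k + 6), (k - 5)*(k + 3)*(k + 6)) = k + 6
(4) = gcd(v*(v - 3)*(v + 7), v*(v - 2)*(v - 1)) = v
(5) = w^2 + w*(-6 - 3*sqrt(2)) + 18*sqrt(2)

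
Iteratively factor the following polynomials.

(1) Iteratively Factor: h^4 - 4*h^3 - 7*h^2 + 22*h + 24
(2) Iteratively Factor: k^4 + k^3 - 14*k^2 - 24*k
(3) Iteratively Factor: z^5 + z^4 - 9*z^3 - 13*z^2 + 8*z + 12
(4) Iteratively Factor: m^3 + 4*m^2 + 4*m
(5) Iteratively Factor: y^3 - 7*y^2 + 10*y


(1) = (h - 4)*(h^3 - 7*h - 6) = (h - 4)*(h - 3)*(h^2 + 3*h + 2) = (h - 4)*(h - 3)*(h + 1)*(h + 2)
(2) = (k)*(k^3 + k^2 - 14*k - 24) = k*(k + 3)*(k^2 - 2*k - 8) = k*(k + 2)*(k + 3)*(k - 4)
(3) = (z + 2)*(z^4 - z^3 - 7*z^2 + z + 6) = (z + 1)*(z + 2)*(z^3 - 2*z^2 - 5*z + 6) = (z - 3)*(z + 1)*(z + 2)*(z^2 + z - 2) = (z - 3)*(z + 1)*(z + 2)^2*(z - 1)
(4) = (m + 2)*(m^2 + 2*m) = m*(m + 2)*(m + 2)
(5) = (y - 2)*(y^2 - 5*y) = y*(y - 2)*(y - 5)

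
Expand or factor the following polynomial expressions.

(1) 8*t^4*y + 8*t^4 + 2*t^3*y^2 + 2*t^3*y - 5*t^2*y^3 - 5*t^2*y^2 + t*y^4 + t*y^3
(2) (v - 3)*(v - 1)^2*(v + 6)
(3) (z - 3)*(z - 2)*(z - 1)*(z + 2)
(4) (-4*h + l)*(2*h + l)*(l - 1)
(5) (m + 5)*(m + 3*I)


(1) = (-4*t + y)*(-2*t + y)*(t + y)*(t*y + t)
(2) = v^4 + v^3 - 23*v^2 + 39*v - 18
(3) = z^4 - 4*z^3 - z^2 + 16*z - 12
(4) = -8*h^2*l + 8*h^2 - 2*h*l^2 + 2*h*l + l^3 - l^2
(5) = m^2 + 5*m + 3*I*m + 15*I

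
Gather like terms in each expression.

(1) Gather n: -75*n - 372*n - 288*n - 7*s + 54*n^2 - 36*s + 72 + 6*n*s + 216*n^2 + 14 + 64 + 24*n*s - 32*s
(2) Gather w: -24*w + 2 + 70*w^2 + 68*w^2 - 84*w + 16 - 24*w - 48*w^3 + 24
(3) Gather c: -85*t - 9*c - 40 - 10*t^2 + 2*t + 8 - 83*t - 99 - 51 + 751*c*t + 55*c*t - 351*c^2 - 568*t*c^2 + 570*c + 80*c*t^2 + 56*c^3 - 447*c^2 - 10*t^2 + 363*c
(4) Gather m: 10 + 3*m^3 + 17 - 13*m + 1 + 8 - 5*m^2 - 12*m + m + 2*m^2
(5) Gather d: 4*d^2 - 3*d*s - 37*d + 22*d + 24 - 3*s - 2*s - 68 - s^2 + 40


(1) = 270*n^2 + n*(30*s - 735) - 75*s + 150
(2) = -48*w^3 + 138*w^2 - 132*w + 42
(3) = 56*c^3 + c^2*(-568*t - 798) + c*(80*t^2 + 806*t + 924) - 20*t^2 - 166*t - 182
(4) = 3*m^3 - 3*m^2 - 24*m + 36
(5) = 4*d^2 + d*(-3*s - 15) - s^2 - 5*s - 4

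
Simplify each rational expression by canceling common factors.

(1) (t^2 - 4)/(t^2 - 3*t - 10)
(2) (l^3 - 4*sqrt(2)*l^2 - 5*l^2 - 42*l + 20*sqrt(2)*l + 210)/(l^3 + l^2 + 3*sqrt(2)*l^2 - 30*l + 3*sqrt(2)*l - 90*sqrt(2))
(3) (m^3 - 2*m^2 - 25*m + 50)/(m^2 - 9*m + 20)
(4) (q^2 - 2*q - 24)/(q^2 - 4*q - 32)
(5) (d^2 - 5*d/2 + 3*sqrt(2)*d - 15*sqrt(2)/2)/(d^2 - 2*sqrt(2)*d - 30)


(1) = (t - 2)/(t - 5)
(2) = (l - 7*sqrt(2))/(l + 6)
(3) = (m^2 + 3*m - 10)/(m - 4)
(4) = (q - 6)/(q - 8)
(5) = (2*d - 5)/(2*d - 10*sqrt(2))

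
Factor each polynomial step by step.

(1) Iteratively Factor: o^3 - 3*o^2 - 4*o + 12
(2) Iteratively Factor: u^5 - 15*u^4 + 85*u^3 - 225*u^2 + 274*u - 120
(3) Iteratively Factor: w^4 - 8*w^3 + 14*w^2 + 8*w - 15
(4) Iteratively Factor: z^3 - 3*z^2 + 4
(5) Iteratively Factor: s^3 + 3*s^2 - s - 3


(1) = (o - 3)*(o^2 - 4) = (o - 3)*(o - 2)*(o + 2)
(2) = (u - 3)*(u^4 - 12*u^3 + 49*u^2 - 78*u + 40) = (u - 5)*(u - 3)*(u^3 - 7*u^2 + 14*u - 8) = (u - 5)*(u - 3)*(u - 2)*(u^2 - 5*u + 4) = (u - 5)*(u - 4)*(u - 3)*(u - 2)*(u - 1)
(3) = (w + 1)*(w^3 - 9*w^2 + 23*w - 15) = (w - 5)*(w + 1)*(w^2 - 4*w + 3) = (w - 5)*(w - 1)*(w + 1)*(w - 3)
(4) = (z + 1)*(z^2 - 4*z + 4) = (z - 2)*(z + 1)*(z - 2)
(5) = (s - 1)*(s^2 + 4*s + 3) = (s - 1)*(s + 3)*(s + 1)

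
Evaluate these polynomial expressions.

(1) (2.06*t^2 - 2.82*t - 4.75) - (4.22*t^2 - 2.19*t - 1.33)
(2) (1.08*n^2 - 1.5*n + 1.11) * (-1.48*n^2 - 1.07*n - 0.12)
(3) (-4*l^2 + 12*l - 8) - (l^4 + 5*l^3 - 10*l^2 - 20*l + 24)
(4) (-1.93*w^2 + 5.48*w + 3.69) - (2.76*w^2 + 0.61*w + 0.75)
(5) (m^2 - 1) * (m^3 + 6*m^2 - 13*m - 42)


(1) = -2.16*t^2 - 0.63*t - 3.42
(2) = -1.5984*n^4 + 1.0644*n^3 - 0.1674*n^2 - 1.0077*n - 0.1332
(3) = -l^4 - 5*l^3 + 6*l^2 + 32*l - 32
(4) = -4.69*w^2 + 4.87*w + 2.94
(5) = m^5 + 6*m^4 - 14*m^3 - 48*m^2 + 13*m + 42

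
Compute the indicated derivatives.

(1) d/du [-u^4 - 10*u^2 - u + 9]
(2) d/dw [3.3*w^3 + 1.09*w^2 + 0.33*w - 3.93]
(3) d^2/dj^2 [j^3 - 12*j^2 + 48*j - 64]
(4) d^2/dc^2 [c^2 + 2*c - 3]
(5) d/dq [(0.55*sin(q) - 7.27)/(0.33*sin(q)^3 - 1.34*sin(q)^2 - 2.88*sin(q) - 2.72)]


(1) = -4*u^3 - 20*u - 1
(2) = 9.9*w^2 + 2.18*w + 0.33
(3) = 6*j - 24
(4) = 2
(5) = (-0.363*sin(q)^3 + 7.9343*sin(q)^2 - 19.4836*sin(q) - 22.4336)*cos(q)/(0.1089*sin(q)^6 - 0.8844*sin(q)^5 - 0.1052*sin(q)^4 + 5.9232*sin(q)^3 + 15.584*sin(q)^2 + 15.6672*sin(q) + 7.3984)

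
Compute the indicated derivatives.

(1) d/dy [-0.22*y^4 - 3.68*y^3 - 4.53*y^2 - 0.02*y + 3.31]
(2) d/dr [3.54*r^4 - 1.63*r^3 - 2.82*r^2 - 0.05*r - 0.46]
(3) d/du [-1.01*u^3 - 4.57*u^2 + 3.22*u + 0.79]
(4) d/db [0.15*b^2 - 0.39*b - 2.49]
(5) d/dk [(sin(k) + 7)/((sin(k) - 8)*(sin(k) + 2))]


(1) = -0.88*y^3 - 11.04*y^2 - 9.06*y - 0.02
(2) = 14.16*r^3 - 4.89*r^2 - 5.64*r - 0.05
(3) = -3.03*u^2 - 9.14*u + 3.22
(4) = 0.3*b - 0.39
(5) = (-14*sin(k) + cos(k)^2 + 25)*cos(k)/((sin(k) - 8)^2*(sin(k) + 2)^2)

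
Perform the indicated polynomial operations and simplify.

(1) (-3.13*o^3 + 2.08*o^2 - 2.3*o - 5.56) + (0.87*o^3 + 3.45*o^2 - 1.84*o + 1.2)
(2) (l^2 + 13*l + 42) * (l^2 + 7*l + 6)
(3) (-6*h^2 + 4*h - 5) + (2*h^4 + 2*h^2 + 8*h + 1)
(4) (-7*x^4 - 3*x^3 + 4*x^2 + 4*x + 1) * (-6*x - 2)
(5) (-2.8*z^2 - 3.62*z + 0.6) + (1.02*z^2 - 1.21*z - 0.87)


(1) = -2.26*o^3 + 5.53*o^2 - 4.14*o - 4.36
(2) = l^4 + 20*l^3 + 139*l^2 + 372*l + 252
(3) = 2*h^4 - 4*h^2 + 12*h - 4
(4) = 42*x^5 + 32*x^4 - 18*x^3 - 32*x^2 - 14*x - 2
(5) = -1.78*z^2 - 4.83*z - 0.27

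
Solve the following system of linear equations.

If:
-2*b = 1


Then:
b = -1/2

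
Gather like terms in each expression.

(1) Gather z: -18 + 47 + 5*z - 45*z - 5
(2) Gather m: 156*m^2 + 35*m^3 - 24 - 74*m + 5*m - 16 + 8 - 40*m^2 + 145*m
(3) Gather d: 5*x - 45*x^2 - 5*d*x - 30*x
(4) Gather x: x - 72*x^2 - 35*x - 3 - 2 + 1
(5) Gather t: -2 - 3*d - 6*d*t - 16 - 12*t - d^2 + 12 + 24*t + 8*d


(1) = 24 - 40*z
(2) = 35*m^3 + 116*m^2 + 76*m - 32
(3) = -5*d*x - 45*x^2 - 25*x
(4) = -72*x^2 - 34*x - 4
(5) = -d^2 + 5*d + t*(12 - 6*d) - 6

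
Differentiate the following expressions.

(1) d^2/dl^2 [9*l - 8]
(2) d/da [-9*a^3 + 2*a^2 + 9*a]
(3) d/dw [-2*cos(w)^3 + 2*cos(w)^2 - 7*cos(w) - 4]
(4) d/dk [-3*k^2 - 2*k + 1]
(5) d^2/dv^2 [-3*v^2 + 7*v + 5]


(1) = 0
(2) = -27*a^2 + 4*a + 9
(3) = (6*cos(w)^2 - 4*cos(w) + 7)*sin(w)
(4) = -6*k - 2
(5) = -6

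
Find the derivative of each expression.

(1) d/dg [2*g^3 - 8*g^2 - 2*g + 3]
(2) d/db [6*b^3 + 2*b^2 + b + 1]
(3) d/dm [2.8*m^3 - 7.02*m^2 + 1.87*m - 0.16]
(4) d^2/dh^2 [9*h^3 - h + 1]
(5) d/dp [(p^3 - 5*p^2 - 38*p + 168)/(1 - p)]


(1) = 6*g^2 - 16*g - 2
(2) = 18*b^2 + 4*b + 1
(3) = 8.4*m^2 - 14.04*m + 1.87
(4) = 54*h
(5) = 2*(-p^3 + 4*p^2 - 5*p + 65)/(p^2 - 2*p + 1)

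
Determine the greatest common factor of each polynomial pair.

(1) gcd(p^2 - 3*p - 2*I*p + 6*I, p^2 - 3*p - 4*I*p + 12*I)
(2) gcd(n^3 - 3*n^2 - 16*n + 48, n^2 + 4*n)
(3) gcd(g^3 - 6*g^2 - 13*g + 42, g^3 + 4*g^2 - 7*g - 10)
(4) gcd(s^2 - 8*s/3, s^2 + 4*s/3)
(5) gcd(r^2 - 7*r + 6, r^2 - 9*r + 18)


(1) = gcd((p - 3)*(p - 2*I), (p - 3)*(p - 4*I)) = p - 3
(2) = gcd((n - 4)*(n - 3)*(n + 4), n*(n + 4)) = n + 4
(3) = gcd((g - 7)*(g - 2)*(g + 3), (g - 2)*(g + 1)*(g + 5)) = g - 2
(4) = s
(5) = r - 6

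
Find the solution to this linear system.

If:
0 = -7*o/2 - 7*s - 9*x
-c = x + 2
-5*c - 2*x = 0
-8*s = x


Then:
c = 4/3
o = 325/42
s = 5/12
x = -10/3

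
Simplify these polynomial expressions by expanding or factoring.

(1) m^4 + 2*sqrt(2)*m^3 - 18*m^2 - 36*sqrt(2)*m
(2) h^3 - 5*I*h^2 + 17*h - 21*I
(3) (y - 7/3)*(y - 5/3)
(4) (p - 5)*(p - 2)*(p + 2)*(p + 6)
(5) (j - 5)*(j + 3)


(1) = m*(m - 3*sqrt(2))*(m + 2*sqrt(2))*(m + 3*sqrt(2))
(2) = (h - 7*I)*(h - I)*(h + 3*I)
(3) = y^2 - 4*y + 35/9
(4) = p^4 + p^3 - 34*p^2 - 4*p + 120
(5) = j^2 - 2*j - 15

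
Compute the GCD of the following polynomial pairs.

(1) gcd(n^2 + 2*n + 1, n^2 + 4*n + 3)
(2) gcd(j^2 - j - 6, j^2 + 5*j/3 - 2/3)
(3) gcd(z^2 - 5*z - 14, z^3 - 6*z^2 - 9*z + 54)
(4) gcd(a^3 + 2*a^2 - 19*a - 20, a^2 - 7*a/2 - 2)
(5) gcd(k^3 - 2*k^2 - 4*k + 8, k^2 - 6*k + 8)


(1) = gcd((n + 1)^2, (n + 1)*(n + 3)) = n + 1
(2) = gcd((j - 3)*(j + 2), (j - 1/3)*(j + 2)) = j + 2
(3) = gcd((z - 7)*(z + 2), (z - 6)*(z - 3)*(z + 3)) = 1
(4) = a - 4
(5) = k - 2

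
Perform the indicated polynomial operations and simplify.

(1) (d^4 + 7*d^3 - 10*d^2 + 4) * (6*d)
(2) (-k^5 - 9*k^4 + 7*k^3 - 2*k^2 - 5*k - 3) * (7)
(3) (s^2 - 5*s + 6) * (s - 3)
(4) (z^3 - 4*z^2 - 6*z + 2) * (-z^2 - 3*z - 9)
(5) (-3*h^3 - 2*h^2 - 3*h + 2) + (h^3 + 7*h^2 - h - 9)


(1) = 6*d^5 + 42*d^4 - 60*d^3 + 24*d
(2) = -7*k^5 - 63*k^4 + 49*k^3 - 14*k^2 - 35*k - 21
(3) = s^3 - 8*s^2 + 21*s - 18
(4) = -z^5 + z^4 + 9*z^3 + 52*z^2 + 48*z - 18
(5) = -2*h^3 + 5*h^2 - 4*h - 7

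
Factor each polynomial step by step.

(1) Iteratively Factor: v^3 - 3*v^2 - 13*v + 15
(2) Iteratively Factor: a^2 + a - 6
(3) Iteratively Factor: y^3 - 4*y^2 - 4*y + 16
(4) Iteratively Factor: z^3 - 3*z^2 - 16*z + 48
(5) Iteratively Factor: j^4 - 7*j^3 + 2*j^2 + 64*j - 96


(1) = (v - 1)*(v^2 - 2*v - 15) = (v - 1)*(v + 3)*(v - 5)
(2) = (a + 3)*(a - 2)
(3) = (y + 2)*(y^2 - 6*y + 8) = (y - 4)*(y + 2)*(y - 2)
(4) = (z - 3)*(z^2 - 16) = (z - 4)*(z - 3)*(z + 4)
(5) = (j - 4)*(j^3 - 3*j^2 - 10*j + 24) = (j - 4)^2*(j^2 + j - 6) = (j - 4)^2*(j + 3)*(j - 2)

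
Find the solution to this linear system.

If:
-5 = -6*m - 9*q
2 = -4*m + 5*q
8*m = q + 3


Then:
No Solution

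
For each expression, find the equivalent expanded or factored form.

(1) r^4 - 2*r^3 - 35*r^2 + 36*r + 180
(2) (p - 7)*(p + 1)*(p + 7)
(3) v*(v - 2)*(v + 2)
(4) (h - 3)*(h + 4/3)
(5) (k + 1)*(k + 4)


(1) = (r - 6)*(r - 3)*(r + 2)*(r + 5)
(2) = p^3 + p^2 - 49*p - 49
(3) = v^3 - 4*v
(4) = h^2 - 5*h/3 - 4
(5) = k^2 + 5*k + 4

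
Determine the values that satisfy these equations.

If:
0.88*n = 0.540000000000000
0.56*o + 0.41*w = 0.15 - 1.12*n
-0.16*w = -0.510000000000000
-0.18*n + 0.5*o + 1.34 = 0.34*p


Then:
n = 0.61
o = -3.29
p = -1.23
w = 3.19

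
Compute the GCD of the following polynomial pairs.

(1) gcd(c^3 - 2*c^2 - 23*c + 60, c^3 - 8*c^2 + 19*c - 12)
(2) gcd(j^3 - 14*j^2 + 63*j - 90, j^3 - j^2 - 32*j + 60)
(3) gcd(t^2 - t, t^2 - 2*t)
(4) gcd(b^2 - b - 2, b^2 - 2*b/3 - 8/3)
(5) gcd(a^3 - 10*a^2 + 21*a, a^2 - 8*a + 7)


(1) = gcd((c - 4)*(c - 3)*(c + 5), (c - 4)*(c - 3)*(c - 1)) = c^2 - 7*c + 12
(2) = j - 5
(3) = t
(4) = gcd((b - 2)*(b + 1), (b - 2)*(b + 4/3)) = b - 2
(5) = gcd(a*(a - 7)*(a - 3), (a - 7)*(a - 1)) = a - 7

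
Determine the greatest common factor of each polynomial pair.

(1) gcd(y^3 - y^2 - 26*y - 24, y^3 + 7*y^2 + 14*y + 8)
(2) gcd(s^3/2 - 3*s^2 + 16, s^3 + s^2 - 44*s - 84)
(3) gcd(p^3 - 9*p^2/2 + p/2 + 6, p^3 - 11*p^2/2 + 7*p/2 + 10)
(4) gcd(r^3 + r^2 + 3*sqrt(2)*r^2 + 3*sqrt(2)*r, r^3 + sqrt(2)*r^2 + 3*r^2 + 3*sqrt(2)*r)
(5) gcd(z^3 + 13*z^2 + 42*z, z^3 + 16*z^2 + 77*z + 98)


(1) = gcd((y - 6)*(y + 1)*(y + 4), (y + 1)*(y + 2)*(y + 4)) = y^2 + 5*y + 4
(2) = gcd((s/2 + 1)*(s - 4)^2, (s - 7)*(s + 2)*(s + 6)) = s + 2
(3) = p^2 - 3*p - 4
(4) = gcd(r*(r + 1)*(r + 3*sqrt(2)), r*(r + 3)*(r + sqrt(2))) = r
(5) = gcd(z*(z + 6)*(z + 7), (z + 2)*(z + 7)^2) = z + 7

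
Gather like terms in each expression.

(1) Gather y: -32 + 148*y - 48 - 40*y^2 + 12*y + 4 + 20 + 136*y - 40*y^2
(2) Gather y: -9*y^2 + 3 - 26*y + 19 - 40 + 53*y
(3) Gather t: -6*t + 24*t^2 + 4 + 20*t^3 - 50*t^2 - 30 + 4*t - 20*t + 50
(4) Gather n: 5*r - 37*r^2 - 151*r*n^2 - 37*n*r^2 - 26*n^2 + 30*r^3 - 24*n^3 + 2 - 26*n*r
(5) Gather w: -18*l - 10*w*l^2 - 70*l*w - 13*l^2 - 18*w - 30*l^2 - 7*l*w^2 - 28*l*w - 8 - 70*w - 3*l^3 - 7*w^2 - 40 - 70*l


(1) = -80*y^2 + 296*y - 56
(2) = -9*y^2 + 27*y - 18
(3) = 20*t^3 - 26*t^2 - 22*t + 24
(4) = -24*n^3 + n^2*(-151*r - 26) + n*(-37*r^2 - 26*r) + 30*r^3 - 37*r^2 + 5*r + 2
(5) = -3*l^3 - 43*l^2 - 88*l + w^2*(-7*l - 7) + w*(-10*l^2 - 98*l - 88) - 48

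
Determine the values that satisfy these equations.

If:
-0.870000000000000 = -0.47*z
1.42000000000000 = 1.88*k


Then:
k = 0.76
z = 1.85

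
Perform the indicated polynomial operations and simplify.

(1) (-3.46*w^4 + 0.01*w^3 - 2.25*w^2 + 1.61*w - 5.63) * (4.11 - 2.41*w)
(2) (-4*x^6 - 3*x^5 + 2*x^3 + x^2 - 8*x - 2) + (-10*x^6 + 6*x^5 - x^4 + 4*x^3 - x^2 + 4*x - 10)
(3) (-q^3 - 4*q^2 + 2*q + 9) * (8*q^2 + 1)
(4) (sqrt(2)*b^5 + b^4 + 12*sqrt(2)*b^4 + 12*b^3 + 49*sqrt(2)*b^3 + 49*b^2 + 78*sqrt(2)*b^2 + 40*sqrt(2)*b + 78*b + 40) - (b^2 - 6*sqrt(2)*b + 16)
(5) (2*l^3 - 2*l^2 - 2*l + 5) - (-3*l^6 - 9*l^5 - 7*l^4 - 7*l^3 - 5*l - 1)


(1) = 8.3386*w^5 - 14.2447*w^4 + 5.4636*w^3 - 13.1276*w^2 + 20.1854*w - 23.1393
(2) = -14*x^6 + 3*x^5 - x^4 + 6*x^3 - 4*x - 12
(3) = -8*q^5 - 32*q^4 + 15*q^3 + 68*q^2 + 2*q + 9
(4) = sqrt(2)*b^5 + b^4 + 12*sqrt(2)*b^4 + 12*b^3 + 49*sqrt(2)*b^3 + 48*b^2 + 78*sqrt(2)*b^2 + 46*sqrt(2)*b + 78*b + 24
(5) = 3*l^6 + 9*l^5 + 7*l^4 + 9*l^3 - 2*l^2 + 3*l + 6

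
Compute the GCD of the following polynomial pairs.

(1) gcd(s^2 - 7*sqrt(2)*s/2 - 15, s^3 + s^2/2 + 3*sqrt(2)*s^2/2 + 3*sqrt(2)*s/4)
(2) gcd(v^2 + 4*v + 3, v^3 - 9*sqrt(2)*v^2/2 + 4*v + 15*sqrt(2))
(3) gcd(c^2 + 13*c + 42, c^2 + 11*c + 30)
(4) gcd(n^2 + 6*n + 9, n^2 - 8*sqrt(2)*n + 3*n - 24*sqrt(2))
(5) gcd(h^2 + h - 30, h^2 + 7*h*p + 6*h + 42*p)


(1) = gcd((s - 5*sqrt(2))*(s + 3*sqrt(2)/2), s*(s + 1/2)*(s + 3*sqrt(2)/2)) = s + 3*sqrt(2)/2
(2) = 1
(3) = gcd((c + 6)*(c + 7), (c + 5)*(c + 6)) = c + 6
(4) = gcd((n + 3)^2, (n + 3)*(n - 8*sqrt(2))) = n + 3
(5) = h + 6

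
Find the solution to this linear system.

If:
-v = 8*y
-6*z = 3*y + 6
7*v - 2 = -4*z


Then:
v = 24/29
y = -3/29
z = -55/58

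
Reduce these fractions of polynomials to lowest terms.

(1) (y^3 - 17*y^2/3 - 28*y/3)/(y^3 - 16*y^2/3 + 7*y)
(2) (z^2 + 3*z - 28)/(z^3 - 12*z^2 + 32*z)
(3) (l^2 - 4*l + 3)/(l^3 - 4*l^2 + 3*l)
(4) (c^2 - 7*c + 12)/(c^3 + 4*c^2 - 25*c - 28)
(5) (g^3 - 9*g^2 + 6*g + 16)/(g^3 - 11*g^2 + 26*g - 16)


(1) = (3*y^2 - 17*y - 28)/(3*y^2 - 16*y + 21)
(2) = (z + 7)/(z^2 - 8*z)
(3) = 1/l
(4) = (c - 3)/(c^2 + 8*c + 7)
(5) = (g + 1)/(g - 1)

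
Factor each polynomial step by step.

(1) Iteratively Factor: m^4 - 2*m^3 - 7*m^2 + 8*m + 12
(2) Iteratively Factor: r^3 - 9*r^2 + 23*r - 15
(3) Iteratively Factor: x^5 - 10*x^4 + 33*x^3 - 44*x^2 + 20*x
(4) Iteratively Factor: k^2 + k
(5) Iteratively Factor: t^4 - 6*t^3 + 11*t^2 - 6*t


(1) = (m + 1)*(m^3 - 3*m^2 - 4*m + 12) = (m - 3)*(m + 1)*(m^2 - 4) = (m - 3)*(m + 1)*(m + 2)*(m - 2)
(2) = (r - 3)*(r^2 - 6*r + 5) = (r - 5)*(r - 3)*(r - 1)
(3) = (x)*(x^4 - 10*x^3 + 33*x^2 - 44*x + 20) = x*(x - 1)*(x^3 - 9*x^2 + 24*x - 20) = x*(x - 5)*(x - 1)*(x^2 - 4*x + 4) = x*(x - 5)*(x - 2)*(x - 1)*(x - 2)
(4) = (k + 1)*(k)
(5) = (t - 1)*(t^3 - 5*t^2 + 6*t) = (t - 2)*(t - 1)*(t^2 - 3*t) = t*(t - 2)*(t - 1)*(t - 3)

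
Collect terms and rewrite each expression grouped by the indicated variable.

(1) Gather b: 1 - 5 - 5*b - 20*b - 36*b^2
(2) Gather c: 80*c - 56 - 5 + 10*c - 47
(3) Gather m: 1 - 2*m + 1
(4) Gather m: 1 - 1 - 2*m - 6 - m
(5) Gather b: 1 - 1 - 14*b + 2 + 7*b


(1) = -36*b^2 - 25*b - 4
(2) = 90*c - 108
(3) = 2 - 2*m
(4) = -3*m - 6
(5) = 2 - 7*b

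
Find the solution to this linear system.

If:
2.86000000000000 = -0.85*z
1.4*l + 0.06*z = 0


Then:
l = 0.14
z = -3.36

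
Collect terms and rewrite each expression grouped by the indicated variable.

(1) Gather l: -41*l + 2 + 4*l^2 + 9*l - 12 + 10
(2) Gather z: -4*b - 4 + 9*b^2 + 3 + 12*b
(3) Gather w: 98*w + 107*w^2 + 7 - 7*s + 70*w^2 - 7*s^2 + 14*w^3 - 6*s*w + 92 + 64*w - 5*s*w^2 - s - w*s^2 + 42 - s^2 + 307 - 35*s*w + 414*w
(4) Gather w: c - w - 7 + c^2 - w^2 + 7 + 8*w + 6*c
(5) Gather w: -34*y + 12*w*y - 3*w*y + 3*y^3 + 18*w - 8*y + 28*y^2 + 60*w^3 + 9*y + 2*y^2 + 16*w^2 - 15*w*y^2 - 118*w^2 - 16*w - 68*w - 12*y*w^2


(1) = 4*l^2 - 32*l
(2) = 9*b^2 + 8*b - 1
(3) = -8*s^2 - 8*s + 14*w^3 + w^2*(177 - 5*s) + w*(-s^2 - 41*s + 576) + 448
(4) = c^2 + 7*c - w^2 + 7*w
(5) = 60*w^3 + w^2*(-12*y - 102) + w*(-15*y^2 + 9*y - 66) + 3*y^3 + 30*y^2 - 33*y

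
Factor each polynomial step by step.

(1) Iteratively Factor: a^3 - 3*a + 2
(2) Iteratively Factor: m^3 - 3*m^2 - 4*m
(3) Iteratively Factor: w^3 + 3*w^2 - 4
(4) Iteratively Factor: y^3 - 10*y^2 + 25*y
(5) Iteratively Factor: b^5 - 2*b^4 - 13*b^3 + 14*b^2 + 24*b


(1) = (a - 1)*(a^2 + a - 2) = (a - 1)^2*(a + 2)
(2) = (m - 4)*(m^2 + m) = m*(m - 4)*(m + 1)
(3) = (w + 2)*(w^2 + w - 2) = (w + 2)^2*(w - 1)
(4) = (y - 5)*(y^2 - 5*y) = y*(y - 5)*(y - 5)
(5) = (b - 2)*(b^4 - 13*b^2 - 12*b) = (b - 4)*(b - 2)*(b^3 + 4*b^2 + 3*b) = (b - 4)*(b - 2)*(b + 3)*(b^2 + b) = b*(b - 4)*(b - 2)*(b + 3)*(b + 1)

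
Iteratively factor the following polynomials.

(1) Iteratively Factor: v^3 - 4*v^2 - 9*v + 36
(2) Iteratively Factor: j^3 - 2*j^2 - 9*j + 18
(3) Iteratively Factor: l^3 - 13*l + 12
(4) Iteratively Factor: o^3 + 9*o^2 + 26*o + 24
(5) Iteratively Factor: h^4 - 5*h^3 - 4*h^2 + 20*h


(1) = (v - 4)*(v^2 - 9) = (v - 4)*(v - 3)*(v + 3)
(2) = (j - 2)*(j^2 - 9) = (j - 3)*(j - 2)*(j + 3)
(3) = (l - 3)*(l^2 + 3*l - 4) = (l - 3)*(l - 1)*(l + 4)
(4) = (o + 2)*(o^2 + 7*o + 12) = (o + 2)*(o + 3)*(o + 4)
(5) = (h - 5)*(h^3 - 4*h) = (h - 5)*(h + 2)*(h^2 - 2*h) = (h - 5)*(h - 2)*(h + 2)*(h)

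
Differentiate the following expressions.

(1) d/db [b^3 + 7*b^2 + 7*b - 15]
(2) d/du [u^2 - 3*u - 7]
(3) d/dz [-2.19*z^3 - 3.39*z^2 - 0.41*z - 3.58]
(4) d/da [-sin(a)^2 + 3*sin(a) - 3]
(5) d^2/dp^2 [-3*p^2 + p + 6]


(1) = 3*b^2 + 14*b + 7
(2) = 2*u - 3
(3) = -6.57*z^2 - 6.78*z - 0.41
(4) = (3 - 2*sin(a))*cos(a)
(5) = -6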